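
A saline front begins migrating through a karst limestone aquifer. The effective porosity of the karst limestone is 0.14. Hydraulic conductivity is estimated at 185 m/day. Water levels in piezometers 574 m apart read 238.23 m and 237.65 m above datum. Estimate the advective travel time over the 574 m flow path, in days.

430

Hydraulic gradient i = (238.23 − 237.65) / 574 = 0.58 / 574 = 0.001010.
Darcy flux q = K · i = 185.0 × 0.001010 = 0.1869 m/day.
Seepage velocity v = q / n_e = 0.1869 / 0.14 = 1.335 m/day.
Travel time t = L / v = 574 / 1.335 = 429.9 days.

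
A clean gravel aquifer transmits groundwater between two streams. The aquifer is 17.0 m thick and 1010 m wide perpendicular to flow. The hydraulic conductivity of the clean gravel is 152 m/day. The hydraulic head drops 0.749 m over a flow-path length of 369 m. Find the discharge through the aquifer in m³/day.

5300

Cross-sectional area A = 1010 × 17.0 = 17170 m².
Hydraulic gradient i = Δh / L = 0.749 / 369 = 0.002030.
Darcy's law: Q = K · A · i = 152.0 × 17170 × 0.002030 = 5297 m³/day.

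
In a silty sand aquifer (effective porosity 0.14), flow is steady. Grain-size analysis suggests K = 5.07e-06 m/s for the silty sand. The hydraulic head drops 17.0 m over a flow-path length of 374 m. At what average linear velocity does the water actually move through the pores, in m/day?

0.142

Convert K: 5.07e-06 m/s × 86400 = 0.4380 m/day.
Hydraulic gradient i = Δh / L = 17.0 / 374 = 0.04545.
Darcy flux q = K · i = 0.4380 × 0.04545 = 0.01991 m/day.
Seepage velocity v = q / n_e = 0.01991 / 0.14 = 0.1422 m/day.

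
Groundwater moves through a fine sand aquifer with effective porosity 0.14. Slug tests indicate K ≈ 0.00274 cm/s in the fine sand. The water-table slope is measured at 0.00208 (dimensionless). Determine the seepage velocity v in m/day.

0.0352

Convert K: 0.00274 cm/s × 864 = 2.367 m/day.
Hydraulic gradient i = 0.00208.
Darcy flux q = K · i = 2.367 × 0.002080 = 0.004924 m/day.
Seepage velocity v = q / n_e = 0.004924 / 0.14 = 0.03517 m/day.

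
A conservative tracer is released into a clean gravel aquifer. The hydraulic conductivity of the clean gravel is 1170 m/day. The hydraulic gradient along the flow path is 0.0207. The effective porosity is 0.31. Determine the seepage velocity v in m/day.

78.1

Hydraulic gradient i = 0.0207.
Darcy flux q = K · i = 1170 × 0.02070 = 24.22 m/day.
Seepage velocity v = q / n_e = 24.22 / 0.31 = 78.13 m/day.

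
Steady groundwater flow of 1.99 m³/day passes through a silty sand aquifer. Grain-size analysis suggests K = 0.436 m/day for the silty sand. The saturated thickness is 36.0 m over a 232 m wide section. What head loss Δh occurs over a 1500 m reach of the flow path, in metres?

Cross-sectional area A = 232 × 36.0 = 8352 m².
From Q = K·A·i, i = Q / (K·A) = 1.99 / (0.4360 × 8352) = 0.0005465.
Head loss Δh = i · L = 0.0005465 × 1500 = 0.8197 m.

0.820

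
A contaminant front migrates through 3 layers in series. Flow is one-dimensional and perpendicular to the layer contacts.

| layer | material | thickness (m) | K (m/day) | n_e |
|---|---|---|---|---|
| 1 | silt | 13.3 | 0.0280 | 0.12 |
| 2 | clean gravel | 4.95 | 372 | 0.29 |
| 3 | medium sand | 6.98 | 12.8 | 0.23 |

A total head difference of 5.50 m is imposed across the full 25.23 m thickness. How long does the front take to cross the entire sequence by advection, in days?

401

With flow normal to the layers, continuity requires the same specific discharge q through every layer.
Σ(b_i/K_i) = 13.3/0.0280 + 4.95/372 + 6.98/12.8 = 475.6 d.
q = Δh / Σ(b_i/K_i) = 5.50 / 475.6 = 0.01157 m/day.
In each layer the seepage velocity is v_i = q/n_i, so the layer transit time is t_i = b_i·n_i / q:
  layer 1 (silt): t_1 = 13.3 × 0.12 / 0.01157 = 138.0 d
  layer 2 (clean gravel): t_2 = 4.95 × 0.29 / 0.01157 = 124.1 d
  layer 3 (medium sand): t_3 = 6.98 × 0.23 / 0.01157 = 138.8 d
Total t = Σ t_i = 400.9 days.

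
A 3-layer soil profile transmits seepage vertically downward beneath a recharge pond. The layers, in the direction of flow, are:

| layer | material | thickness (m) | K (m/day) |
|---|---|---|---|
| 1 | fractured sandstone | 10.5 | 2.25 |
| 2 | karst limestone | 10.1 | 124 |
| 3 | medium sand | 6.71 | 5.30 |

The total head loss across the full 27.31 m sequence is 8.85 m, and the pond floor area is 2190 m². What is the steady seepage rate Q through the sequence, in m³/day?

3220

Flow is perpendicular to layering, so the layers act in series and the equivalent K is the thickness-weighted harmonic mean.
Total thickness L = 10.5 + 10.1 + 6.71 = 27.31 m.
Σ(b_i/K_i) = 10.5/2.25 + 10.1/124 + 6.71/5.30 = 6.014 d.
K_eq = L / Σ(b_i/K_i) = 27.31 / 6.014 = 4.541 m/day.
Q = K_eq · A · (Δh/L) = 4.541 × 2190 × (8.85/27.31) = 3223 m³/day.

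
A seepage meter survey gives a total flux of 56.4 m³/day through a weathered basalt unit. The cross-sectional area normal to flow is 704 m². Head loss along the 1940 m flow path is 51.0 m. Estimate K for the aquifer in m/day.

3.05

Hydraulic gradient i = Δh / L = 51.0 / 1940 = 0.02629.
From Q = K·A·i, K = Q / (A·i) = 56.4 / (704.0 × 0.02629) = 3.047 m/day.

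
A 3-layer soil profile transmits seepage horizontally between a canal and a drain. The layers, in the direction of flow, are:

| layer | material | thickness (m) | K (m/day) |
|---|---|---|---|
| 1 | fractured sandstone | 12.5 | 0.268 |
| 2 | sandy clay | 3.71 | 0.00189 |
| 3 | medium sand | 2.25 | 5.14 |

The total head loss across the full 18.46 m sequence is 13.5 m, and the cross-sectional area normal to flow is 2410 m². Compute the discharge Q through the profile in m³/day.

Flow is perpendicular to layering, so the layers act in series and the equivalent K is the thickness-weighted harmonic mean.
Total thickness L = 12.5 + 3.71 + 2.25 = 18.46 m.
Σ(b_i/K_i) = 12.5/0.268 + 3.71/0.00189 + 2.25/5.14 = 2010 d.
K_eq = L / Σ(b_i/K_i) = 18.46 / 2010 = 0.009184 m/day.
Q = K_eq · A · (Δh/L) = 0.009184 × 2410 × (13.5/18.46) = 16.19 m³/day.

16.2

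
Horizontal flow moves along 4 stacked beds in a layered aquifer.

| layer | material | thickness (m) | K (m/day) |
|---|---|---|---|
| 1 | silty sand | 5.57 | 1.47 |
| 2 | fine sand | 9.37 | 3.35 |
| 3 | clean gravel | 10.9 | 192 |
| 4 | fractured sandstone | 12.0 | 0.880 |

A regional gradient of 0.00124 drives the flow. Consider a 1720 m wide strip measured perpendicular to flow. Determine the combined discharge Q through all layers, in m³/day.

4570

Flow is parallel to layering, so each bed carries its own Darcy discharge and the transmissivities add.
Σ(K_i·b_i) = 1.47×5.57 + 3.35×9.37 + 192×10.9 + 0.880×12.0 = 2143 m²/day.
Hydraulic gradient i = 0.00124.
Q = Σ(K_i·b_i) · W · i = 2143 × 1720 × 0.001240 = 4570 m³/day.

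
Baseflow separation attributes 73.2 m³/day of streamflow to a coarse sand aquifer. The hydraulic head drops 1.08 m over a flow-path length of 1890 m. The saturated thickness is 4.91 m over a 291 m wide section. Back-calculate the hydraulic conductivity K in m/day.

89.7

Cross-sectional area A = 291 × 4.91 = 1429 m².
Hydraulic gradient i = Δh / L = 1.08 / 1890 = 0.0005714.
From Q = K·A·i, K = Q / (A·i) = 73.2 / (1429 × 0.0005714) = 89.66 m/day.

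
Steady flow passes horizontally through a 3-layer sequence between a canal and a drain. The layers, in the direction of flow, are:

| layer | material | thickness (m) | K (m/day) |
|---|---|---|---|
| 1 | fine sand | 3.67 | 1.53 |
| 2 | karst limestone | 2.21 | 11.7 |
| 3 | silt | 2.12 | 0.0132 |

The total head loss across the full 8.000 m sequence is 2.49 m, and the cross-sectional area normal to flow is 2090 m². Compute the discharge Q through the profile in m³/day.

Flow is perpendicular to layering, so the layers act in series and the equivalent K is the thickness-weighted harmonic mean.
Total thickness L = 3.67 + 2.21 + 2.12 = 8.000 m.
Σ(b_i/K_i) = 3.67/1.53 + 2.21/11.7 + 2.12/0.0132 = 163.2 d.
K_eq = L / Σ(b_i/K_i) = 8.000 / 163.2 = 0.04902 m/day.
Q = K_eq · A · (Δh/L) = 0.04902 × 2090 × (2.49/8.000) = 31.89 m³/day.

31.9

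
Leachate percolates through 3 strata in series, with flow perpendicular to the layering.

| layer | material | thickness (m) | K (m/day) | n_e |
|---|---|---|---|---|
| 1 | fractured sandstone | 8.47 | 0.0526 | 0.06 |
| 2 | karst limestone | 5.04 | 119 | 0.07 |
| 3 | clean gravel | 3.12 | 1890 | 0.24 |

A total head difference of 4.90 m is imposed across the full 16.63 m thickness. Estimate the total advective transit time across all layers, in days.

52.9

With flow normal to the layers, continuity requires the same specific discharge q through every layer.
Σ(b_i/K_i) = 8.47/0.0526 + 5.04/119 + 3.12/1890 = 161.1 d.
q = Δh / Σ(b_i/K_i) = 4.90 / 161.1 = 0.03042 m/day.
In each layer the seepage velocity is v_i = q/n_i, so the layer transit time is t_i = b_i·n_i / q:
  layer 1 (fractured sandstone): t_1 = 8.47 × 0.06 / 0.03042 = 16.71 d
  layer 2 (karst limestone): t_2 = 5.04 × 0.07 / 0.03042 = 11.60 d
  layer 3 (clean gravel): t_3 = 3.12 × 0.24 / 0.03042 = 24.61 d
Total t = Σ t_i = 52.92 days.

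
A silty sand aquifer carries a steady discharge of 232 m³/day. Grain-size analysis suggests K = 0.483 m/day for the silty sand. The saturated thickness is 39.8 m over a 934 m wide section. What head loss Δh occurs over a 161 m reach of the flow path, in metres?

2.08

Cross-sectional area A = 934 × 39.8 = 37173 m².
From Q = K·A·i, i = Q / (K·A) = 232 / (0.4830 × 37173) = 0.01292.
Head loss Δh = i · L = 0.01292 × 161 = 2.080 m.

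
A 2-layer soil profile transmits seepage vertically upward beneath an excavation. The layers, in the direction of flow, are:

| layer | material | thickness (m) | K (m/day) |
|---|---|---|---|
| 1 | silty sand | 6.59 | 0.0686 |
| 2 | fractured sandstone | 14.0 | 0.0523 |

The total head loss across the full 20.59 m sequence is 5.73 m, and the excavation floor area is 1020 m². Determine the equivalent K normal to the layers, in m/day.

0.0566

Flow is perpendicular to layering, so the layers act in series and the equivalent K is the thickness-weighted harmonic mean.
Total thickness L = 6.59 + 14.0 = 20.59 m.
Σ(b_i/K_i) = 6.59/0.0686 + 14.0/0.0523 = 363.8 d.
K_eq = L / Σ(b_i/K_i) = 20.59 / 363.8 = 0.05660 m/day.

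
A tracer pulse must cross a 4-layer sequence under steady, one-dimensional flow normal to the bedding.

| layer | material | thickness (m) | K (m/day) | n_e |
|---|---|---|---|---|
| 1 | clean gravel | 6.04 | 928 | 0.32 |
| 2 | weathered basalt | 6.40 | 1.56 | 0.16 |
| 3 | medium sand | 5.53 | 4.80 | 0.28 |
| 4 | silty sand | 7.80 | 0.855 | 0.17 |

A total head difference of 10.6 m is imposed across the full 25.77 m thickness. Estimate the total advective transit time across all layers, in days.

With flow normal to the layers, continuity requires the same specific discharge q through every layer.
Σ(b_i/K_i) = 6.04/928 + 6.40/1.56 + 5.53/4.80 + 7.80/0.855 = 14.38 d.
q = Δh / Σ(b_i/K_i) = 10.6 / 14.38 = 0.7369 m/day.
In each layer the seepage velocity is v_i = q/n_i, so the layer transit time is t_i = b_i·n_i / q:
  layer 1 (clean gravel): t_1 = 6.04 × 0.32 / 0.7369 = 2.623 d
  layer 2 (weathered basalt): t_2 = 6.40 × 0.16 / 0.7369 = 1.390 d
  layer 3 (medium sand): t_3 = 5.53 × 0.28 / 0.7369 = 2.101 d
  layer 4 (silty sand): t_4 = 7.80 × 0.17 / 0.7369 = 1.799 d
Total t = Σ t_i = 7.913 days.

7.91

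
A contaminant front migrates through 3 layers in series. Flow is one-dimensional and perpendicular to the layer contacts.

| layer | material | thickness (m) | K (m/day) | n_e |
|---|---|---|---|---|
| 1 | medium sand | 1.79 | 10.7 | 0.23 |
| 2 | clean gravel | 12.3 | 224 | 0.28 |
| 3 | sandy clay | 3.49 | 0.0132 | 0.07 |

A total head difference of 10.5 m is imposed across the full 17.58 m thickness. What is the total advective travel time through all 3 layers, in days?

With flow normal to the layers, continuity requires the same specific discharge q through every layer.
Σ(b_i/K_i) = 1.79/10.7 + 12.3/224 + 3.49/0.0132 = 264.6 d.
q = Δh / Σ(b_i/K_i) = 10.5 / 264.6 = 0.03968 m/day.
In each layer the seepage velocity is v_i = q/n_i, so the layer transit time is t_i = b_i·n_i / q:
  layer 1 (medium sand): t_1 = 1.79 × 0.23 / 0.03968 = 10.38 d
  layer 2 (clean gravel): t_2 = 12.3 × 0.28 / 0.03968 = 86.79 d
  layer 3 (sandy clay): t_3 = 3.49 × 0.07 / 0.03968 = 6.157 d
Total t = Σ t_i = 103.3 days.

103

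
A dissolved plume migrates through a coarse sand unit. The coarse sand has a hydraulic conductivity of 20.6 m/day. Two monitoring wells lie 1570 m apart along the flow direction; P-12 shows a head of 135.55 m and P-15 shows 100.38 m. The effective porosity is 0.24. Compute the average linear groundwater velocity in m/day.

1.92

Hydraulic gradient i = (135.55 − 100.38) / 1570 = 35.17 / 1570 = 0.02240.
Darcy flux q = K · i = 20.60 × 0.02240 = 0.4615 m/day.
Seepage velocity v = q / n_e = 0.4615 / 0.24 = 1.923 m/day.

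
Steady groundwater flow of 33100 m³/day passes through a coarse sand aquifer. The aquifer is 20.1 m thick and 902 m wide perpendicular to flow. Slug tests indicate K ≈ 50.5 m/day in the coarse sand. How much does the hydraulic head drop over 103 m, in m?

3.72

Cross-sectional area A = 902 × 20.1 = 18130 m².
From Q = K·A·i, i = Q / (K·A) = 33100 / (50.50 × 18130) = 0.03615.
Head loss Δh = i · L = 0.03615 × 103 = 3.724 m.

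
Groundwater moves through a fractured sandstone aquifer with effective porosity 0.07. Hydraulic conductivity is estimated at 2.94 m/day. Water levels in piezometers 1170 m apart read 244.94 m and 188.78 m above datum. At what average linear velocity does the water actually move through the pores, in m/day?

2.02

Hydraulic gradient i = (244.94 − 188.78) / 1170 = 56.16 / 1170 = 0.04800.
Darcy flux q = K · i = 2.940 × 0.04800 = 0.1411 m/day.
Seepage velocity v = q / n_e = 0.1411 / 0.07 = 2.016 m/day.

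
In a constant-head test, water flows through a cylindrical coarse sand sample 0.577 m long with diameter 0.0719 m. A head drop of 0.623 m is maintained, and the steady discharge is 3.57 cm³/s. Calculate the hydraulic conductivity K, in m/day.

70.4

Cross-sectional area A = π·(d/2)² = π × (0.0719/2)² = 0.004060 m².
Convert discharge: 3.57 cm³/s = 3.570e-06 m³/s.
Darcy's law rearranged: K = Q·L / (A·Δh) = 3.570e-06 × 0.577 / (0.004060 × 0.623) = 0.0008143 m/s = 70.36 m/day.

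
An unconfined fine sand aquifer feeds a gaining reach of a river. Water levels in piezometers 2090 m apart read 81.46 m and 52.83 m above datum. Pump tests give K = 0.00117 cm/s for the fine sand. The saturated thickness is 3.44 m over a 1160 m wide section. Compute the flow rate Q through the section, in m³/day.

55.3

Convert K: 0.00117 cm/s × 864 = 1.011 m/day.
Cross-sectional area A = 1160 × 3.44 = 3990 m².
Hydraulic gradient i = (81.46 − 52.83) / 2090 = 28.63 / 2090 = 0.01370.
Darcy's law: Q = K · A · i = 1.011 × 3990 × 0.01370 = 55.26 m³/day.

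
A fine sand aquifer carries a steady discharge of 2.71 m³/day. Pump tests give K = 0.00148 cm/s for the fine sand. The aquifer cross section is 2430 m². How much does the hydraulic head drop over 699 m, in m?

Convert K: 0.00148 cm/s × 864 = 1.279 m/day.
From Q = K·A·i, i = Q / (K·A) = 2.71 / (1.279 × 2430) = 0.0008721.
Head loss Δh = i · L = 0.0008721 × 699 = 0.6096 m.

0.610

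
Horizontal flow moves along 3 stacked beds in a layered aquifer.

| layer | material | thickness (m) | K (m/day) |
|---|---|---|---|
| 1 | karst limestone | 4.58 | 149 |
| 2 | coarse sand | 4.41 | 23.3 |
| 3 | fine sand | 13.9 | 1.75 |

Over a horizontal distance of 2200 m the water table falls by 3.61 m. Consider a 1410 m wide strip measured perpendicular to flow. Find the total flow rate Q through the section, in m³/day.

1870

Flow is parallel to layering, so each bed carries its own Darcy discharge and the transmissivities add.
Σ(K_i·b_i) = 149×4.58 + 23.3×4.41 + 1.75×13.9 = 809.5 m²/day.
Hydraulic gradient i = Δh / L = 3.61 / 2200 = 0.001641.
Q = Σ(K_i·b_i) · W · i = 809.5 × 1410 × 0.001641 = 1873 m³/day.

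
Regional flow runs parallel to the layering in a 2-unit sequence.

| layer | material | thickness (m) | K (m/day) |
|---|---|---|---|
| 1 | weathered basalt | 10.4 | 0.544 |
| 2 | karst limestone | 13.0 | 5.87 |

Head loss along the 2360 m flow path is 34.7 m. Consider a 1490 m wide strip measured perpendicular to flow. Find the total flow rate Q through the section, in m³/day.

1800

Flow is parallel to layering, so each bed carries its own Darcy discharge and the transmissivities add.
Σ(K_i·b_i) = 0.544×10.4 + 5.87×13.0 = 81.97 m²/day.
Hydraulic gradient i = Δh / L = 34.7 / 2360 = 0.01470.
Q = Σ(K_i·b_i) · W · i = 81.97 × 1490 × 0.01470 = 1796 m³/day.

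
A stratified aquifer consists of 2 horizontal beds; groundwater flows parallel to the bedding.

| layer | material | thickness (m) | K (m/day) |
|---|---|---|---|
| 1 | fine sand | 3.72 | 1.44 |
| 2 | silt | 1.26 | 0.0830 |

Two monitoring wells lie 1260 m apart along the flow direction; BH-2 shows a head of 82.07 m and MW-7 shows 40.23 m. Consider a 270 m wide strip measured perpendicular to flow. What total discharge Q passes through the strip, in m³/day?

49.0

Flow is parallel to layering, so each bed carries its own Darcy discharge and the transmissivities add.
Σ(K_i·b_i) = 1.44×3.72 + 0.0830×1.26 = 5.461 m²/day.
Hydraulic gradient i = (82.07 − 40.23) / 1260 = 41.84 / 1260 = 0.03321.
Q = Σ(K_i·b_i) · W · i = 5.461 × 270 × 0.03321 = 48.97 m³/day.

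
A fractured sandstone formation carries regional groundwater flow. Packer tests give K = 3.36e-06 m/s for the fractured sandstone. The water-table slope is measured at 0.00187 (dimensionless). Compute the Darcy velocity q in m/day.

0.000543

Convert K: 3.36e-06 m/s × 86400 = 0.2903 m/day.
Hydraulic gradient i = 0.00187.
Specific discharge q = K · i = 0.2903 × 0.001870 = 0.0005429 m/day.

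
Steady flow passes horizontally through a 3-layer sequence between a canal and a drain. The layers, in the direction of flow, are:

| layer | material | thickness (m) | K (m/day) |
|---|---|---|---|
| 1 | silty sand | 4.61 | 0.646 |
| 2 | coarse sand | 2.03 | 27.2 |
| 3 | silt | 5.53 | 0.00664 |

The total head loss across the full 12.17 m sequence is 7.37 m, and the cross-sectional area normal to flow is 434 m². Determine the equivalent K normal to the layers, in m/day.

0.0145

Flow is perpendicular to layering, so the layers act in series and the equivalent K is the thickness-weighted harmonic mean.
Total thickness L = 4.61 + 2.03 + 5.53 = 12.17 m.
Σ(b_i/K_i) = 4.61/0.646 + 2.03/27.2 + 5.53/0.00664 = 840.0 d.
K_eq = L / Σ(b_i/K_i) = 12.17 / 840.0 = 0.01449 m/day.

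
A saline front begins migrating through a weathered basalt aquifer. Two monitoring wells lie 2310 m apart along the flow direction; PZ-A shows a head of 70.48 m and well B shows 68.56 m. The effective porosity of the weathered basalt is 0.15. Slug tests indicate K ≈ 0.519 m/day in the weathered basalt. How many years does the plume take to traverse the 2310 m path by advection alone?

Hydraulic gradient i = (70.48 − 68.56) / 2310 = 1.92 / 2310 = 0.0008312.
Darcy flux q = K · i = 0.5190 × 0.0008312 = 0.0004314 m/day.
Seepage velocity v = q / n_e = 0.0004314 / 0.15 = 0.002876 m/day.
Travel time t = L / v = 2310 / 0.002876 = 8.032e+05 days = 2199 years.

2200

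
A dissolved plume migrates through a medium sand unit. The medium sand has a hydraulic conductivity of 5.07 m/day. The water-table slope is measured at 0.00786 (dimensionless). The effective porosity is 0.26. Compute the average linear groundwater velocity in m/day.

0.153

Hydraulic gradient i = 0.00786.
Darcy flux q = K · i = 5.070 × 0.007860 = 0.03985 m/day.
Seepage velocity v = q / n_e = 0.03985 / 0.26 = 0.1533 m/day.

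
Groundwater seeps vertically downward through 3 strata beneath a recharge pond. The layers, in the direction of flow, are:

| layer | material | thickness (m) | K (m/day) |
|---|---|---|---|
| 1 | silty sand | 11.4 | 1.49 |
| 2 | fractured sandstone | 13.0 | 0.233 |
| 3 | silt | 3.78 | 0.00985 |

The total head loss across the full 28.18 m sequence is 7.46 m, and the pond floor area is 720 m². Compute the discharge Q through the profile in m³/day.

Flow is perpendicular to layering, so the layers act in series and the equivalent K is the thickness-weighted harmonic mean.
Total thickness L = 11.4 + 13.0 + 3.78 = 28.18 m.
Σ(b_i/K_i) = 11.4/1.49 + 13.0/0.233 + 3.78/0.00985 = 447.2 d.
K_eq = L / Σ(b_i/K_i) = 28.18 / 447.2 = 0.06301 m/day.
Q = K_eq · A · (Δh/L) = 0.06301 × 720 × (7.46/28.18) = 12.01 m³/day.

12.0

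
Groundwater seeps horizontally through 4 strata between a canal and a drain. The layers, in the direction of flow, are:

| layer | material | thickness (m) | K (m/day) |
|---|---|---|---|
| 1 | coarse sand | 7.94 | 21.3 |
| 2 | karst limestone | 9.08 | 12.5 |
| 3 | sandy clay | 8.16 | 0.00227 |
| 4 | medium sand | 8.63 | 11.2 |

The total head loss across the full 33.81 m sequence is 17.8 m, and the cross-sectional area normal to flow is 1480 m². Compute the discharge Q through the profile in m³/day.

Flow is perpendicular to layering, so the layers act in series and the equivalent K is the thickness-weighted harmonic mean.
Total thickness L = 7.94 + 9.08 + 8.16 + 8.63 = 33.81 m.
Σ(b_i/K_i) = 7.94/21.3 + 9.08/12.5 + 8.16/0.00227 + 8.63/11.2 = 3597 d.
K_eq = L / Σ(b_i/K_i) = 33.81 / 3597 = 0.009401 m/day.
Q = K_eq · A · (Δh/L) = 0.009401 × 1480 × (17.8/33.81) = 7.325 m³/day.

7.32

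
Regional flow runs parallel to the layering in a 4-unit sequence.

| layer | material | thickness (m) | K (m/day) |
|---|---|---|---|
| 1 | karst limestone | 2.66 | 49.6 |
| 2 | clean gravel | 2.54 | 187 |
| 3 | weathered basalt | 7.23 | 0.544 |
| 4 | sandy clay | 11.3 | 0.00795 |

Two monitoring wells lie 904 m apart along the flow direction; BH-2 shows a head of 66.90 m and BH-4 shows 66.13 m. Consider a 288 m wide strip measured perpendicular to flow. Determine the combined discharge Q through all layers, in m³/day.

150

Flow is parallel to layering, so each bed carries its own Darcy discharge and the transmissivities add.
Σ(K_i·b_i) = 49.6×2.66 + 187×2.54 + 0.544×7.23 + 0.00795×11.3 = 610.9 m²/day.
Hydraulic gradient i = (66.90 − 66.13) / 904 = 0.77 / 904 = 0.0008518.
Q = Σ(K_i·b_i) · W · i = 610.9 × 288 × 0.0008518 = 149.9 m³/day.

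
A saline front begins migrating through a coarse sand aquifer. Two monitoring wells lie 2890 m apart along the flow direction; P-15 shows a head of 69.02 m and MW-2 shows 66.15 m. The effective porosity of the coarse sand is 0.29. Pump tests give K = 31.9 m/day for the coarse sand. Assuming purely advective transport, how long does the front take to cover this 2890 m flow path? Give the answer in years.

Hydraulic gradient i = (69.02 − 66.15) / 2890 = 2.87 / 2890 = 0.0009931.
Darcy flux q = K · i = 31.90 × 0.0009931 = 0.03168 m/day.
Seepage velocity v = q / n_e = 0.03168 / 0.29 = 0.1092 m/day.
Travel time t = L / v = 2890 / 0.1092 = 26456 days = 72.43 years.

72.4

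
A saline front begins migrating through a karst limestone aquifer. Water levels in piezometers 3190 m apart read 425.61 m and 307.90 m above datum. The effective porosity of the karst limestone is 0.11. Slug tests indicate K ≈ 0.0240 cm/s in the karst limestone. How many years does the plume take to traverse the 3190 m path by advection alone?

1.26

Convert K: 0.0240 cm/s × 864 = 20.74 m/day.
Hydraulic gradient i = (425.61 − 307.90) / 3190 = 117.71 / 3190 = 0.03690.
Darcy flux q = K · i = 20.74 × 0.03690 = 0.7652 m/day.
Seepage velocity v = q / n_e = 0.7652 / 0.11 = 6.956 m/day.
Travel time t = L / v = 3190 / 6.956 = 458.6 days = 1.256 years.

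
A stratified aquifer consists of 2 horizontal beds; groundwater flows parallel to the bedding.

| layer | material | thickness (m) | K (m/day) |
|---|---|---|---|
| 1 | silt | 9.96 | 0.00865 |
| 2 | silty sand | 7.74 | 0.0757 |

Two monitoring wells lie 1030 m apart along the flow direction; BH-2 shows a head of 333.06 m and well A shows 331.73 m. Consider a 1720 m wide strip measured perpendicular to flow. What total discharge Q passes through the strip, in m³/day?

Flow is parallel to layering, so each bed carries its own Darcy discharge and the transmissivities add.
Σ(K_i·b_i) = 0.00865×9.96 + 0.0757×7.74 = 0.6721 m²/day.
Hydraulic gradient i = (333.06 − 331.73) / 1030 = 1.33 / 1030 = 0.001291.
Q = Σ(K_i·b_i) · W · i = 0.6721 × 1720 × 0.001291 = 1.493 m³/day.

1.49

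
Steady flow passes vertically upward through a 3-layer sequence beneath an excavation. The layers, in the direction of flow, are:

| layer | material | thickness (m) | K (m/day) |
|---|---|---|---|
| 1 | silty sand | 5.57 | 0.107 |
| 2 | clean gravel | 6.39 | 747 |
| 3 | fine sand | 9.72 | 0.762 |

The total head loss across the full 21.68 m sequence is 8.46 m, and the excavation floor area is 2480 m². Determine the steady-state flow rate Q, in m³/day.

324

Flow is perpendicular to layering, so the layers act in series and the equivalent K is the thickness-weighted harmonic mean.
Total thickness L = 5.57 + 6.39 + 9.72 = 21.68 m.
Σ(b_i/K_i) = 5.57/0.107 + 6.39/747 + 9.72/0.762 = 64.82 d.
K_eq = L / Σ(b_i/K_i) = 21.68 / 64.82 = 0.3345 m/day.
Q = K_eq · A · (Δh/L) = 0.3345 × 2480 × (8.46/21.68) = 323.7 m³/day.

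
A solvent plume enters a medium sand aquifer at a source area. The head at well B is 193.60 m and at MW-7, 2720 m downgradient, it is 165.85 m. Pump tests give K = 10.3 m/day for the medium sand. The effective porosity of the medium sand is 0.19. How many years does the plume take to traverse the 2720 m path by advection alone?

13.5

Hydraulic gradient i = (193.60 − 165.85) / 2720 = 27.75 / 2720 = 0.01020.
Darcy flux q = K · i = 10.30 × 0.01020 = 0.1051 m/day.
Seepage velocity v = q / n_e = 0.1051 / 0.19 = 0.5531 m/day.
Travel time t = L / v = 2720 / 0.5531 = 4918 days = 13.46 years.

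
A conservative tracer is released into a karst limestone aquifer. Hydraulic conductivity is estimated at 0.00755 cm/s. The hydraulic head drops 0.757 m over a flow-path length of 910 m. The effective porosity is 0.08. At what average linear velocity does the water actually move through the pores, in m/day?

Convert K: 0.00755 cm/s × 864 = 6.523 m/day.
Hydraulic gradient i = Δh / L = 0.757 / 910 = 0.0008319.
Darcy flux q = K · i = 6.523 × 0.0008319 = 0.005426 m/day.
Seepage velocity v = q / n_e = 0.005426 / 0.08 = 0.06783 m/day.

0.0678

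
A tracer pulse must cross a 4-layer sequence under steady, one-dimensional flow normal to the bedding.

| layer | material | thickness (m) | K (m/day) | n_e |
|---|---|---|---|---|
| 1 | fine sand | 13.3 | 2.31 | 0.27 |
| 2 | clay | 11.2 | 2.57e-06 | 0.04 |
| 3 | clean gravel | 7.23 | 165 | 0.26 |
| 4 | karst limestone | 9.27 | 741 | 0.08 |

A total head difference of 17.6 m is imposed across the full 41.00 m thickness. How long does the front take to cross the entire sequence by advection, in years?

With flow normal to the layers, continuity requires the same specific discharge q through every layer.
Σ(b_i/K_i) = 13.3/2.31 + 11.2/2.57e-06 + 7.23/165 + 9.27/741 = 4.358e+06 d.
q = Δh / Σ(b_i/K_i) = 17.6 / 4.358e+06 = 4.039e-06 m/day.
In each layer the seepage velocity is v_i = q/n_i, so the layer transit time is t_i = b_i·n_i / q:
  layer 1 (fine sand): t_1 = 13.3 × 0.27 / 4.039e-06 = 8.892e+05 d
  layer 2 (clay): t_2 = 11.2 × 0.04 / 4.039e-06 = 1.109e+05 d
  layer 3 (clean gravel): t_3 = 7.23 × 0.26 / 4.039e-06 = 4.655e+05 d
  layer 4 (karst limestone): t_4 = 9.27 × 0.08 / 4.039e-06 = 1.836e+05 d
Total t = Σ t_i = 1.649e+06 days = 4515 years.

4520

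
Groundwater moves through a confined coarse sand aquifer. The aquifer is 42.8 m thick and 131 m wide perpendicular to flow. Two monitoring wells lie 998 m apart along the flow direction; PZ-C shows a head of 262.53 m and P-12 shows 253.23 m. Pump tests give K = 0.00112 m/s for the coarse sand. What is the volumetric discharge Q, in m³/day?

5060

Convert K: 0.00112 m/s × 86400 = 96.77 m/day.
Cross-sectional area A = 131 × 42.8 = 5607 m².
Hydraulic gradient i = (262.53 − 253.23) / 998 = 9.3 / 998 = 0.009319.
Darcy's law: Q = K · A · i = 96.77 × 5607 × 0.009319 = 5056 m³/day.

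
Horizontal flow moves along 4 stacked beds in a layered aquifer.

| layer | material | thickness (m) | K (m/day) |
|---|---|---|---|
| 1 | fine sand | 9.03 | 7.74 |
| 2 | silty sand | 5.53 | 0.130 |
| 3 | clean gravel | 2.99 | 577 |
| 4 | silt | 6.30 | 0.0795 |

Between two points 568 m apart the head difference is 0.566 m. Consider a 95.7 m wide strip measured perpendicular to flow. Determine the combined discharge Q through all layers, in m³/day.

Flow is parallel to layering, so each bed carries its own Darcy discharge and the transmissivities add.
Σ(K_i·b_i) = 7.74×9.03 + 0.130×5.53 + 577×2.99 + 0.0795×6.30 = 1796 m²/day.
Hydraulic gradient i = Δh / L = 0.566 / 568 = 0.0009965.
Q = Σ(K_i·b_i) · W · i = 1796 × 95.7 × 0.0009965 = 171.3 m³/day.

171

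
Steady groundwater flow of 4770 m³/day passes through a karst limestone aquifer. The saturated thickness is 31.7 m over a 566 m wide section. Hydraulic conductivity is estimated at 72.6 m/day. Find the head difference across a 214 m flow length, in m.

Cross-sectional area A = 566 × 31.7 = 17942 m².
From Q = K·A·i, i = Q / (K·A) = 4770 / (72.60 × 17942) = 0.003662.
Head loss Δh = i · L = 0.003662 × 214 = 0.7836 m.

0.784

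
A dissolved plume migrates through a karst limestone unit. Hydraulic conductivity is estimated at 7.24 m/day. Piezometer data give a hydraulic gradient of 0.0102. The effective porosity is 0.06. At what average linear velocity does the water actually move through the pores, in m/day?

Hydraulic gradient i = 0.0102.
Darcy flux q = K · i = 7.240 × 0.01020 = 0.07385 m/day.
Seepage velocity v = q / n_e = 0.07385 / 0.06 = 1.231 m/day.

1.23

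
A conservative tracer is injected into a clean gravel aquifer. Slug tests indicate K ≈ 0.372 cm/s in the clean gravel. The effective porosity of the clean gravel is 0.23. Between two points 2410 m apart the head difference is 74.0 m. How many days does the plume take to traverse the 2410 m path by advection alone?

Convert K: 0.372 cm/s × 864 = 321.4 m/day.
Hydraulic gradient i = Δh / L = 74.0 / 2410 = 0.03071.
Darcy flux q = K · i = 321.4 × 0.03071 = 9.869 m/day.
Seepage velocity v = q / n_e = 9.869 / 0.23 = 42.91 m/day.
Travel time t = L / v = 2410 / 42.91 = 56.17 days.

56.2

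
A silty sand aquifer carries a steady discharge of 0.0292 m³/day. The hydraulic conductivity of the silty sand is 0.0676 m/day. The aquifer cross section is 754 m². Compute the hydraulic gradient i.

From Q = K·A·i, i = Q / (K·A) = 0.0292 / (0.06760 × 754.0) = 0.0005729.

0.000573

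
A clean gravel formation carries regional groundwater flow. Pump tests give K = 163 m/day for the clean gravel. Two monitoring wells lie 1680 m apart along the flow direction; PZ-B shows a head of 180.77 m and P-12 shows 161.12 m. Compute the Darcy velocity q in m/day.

Hydraulic gradient i = (180.77 − 161.12) / 1680 = 19.65 / 1680 = 0.01170.
Specific discharge q = K · i = 163.0 × 0.01170 = 1.907 m/day.

1.91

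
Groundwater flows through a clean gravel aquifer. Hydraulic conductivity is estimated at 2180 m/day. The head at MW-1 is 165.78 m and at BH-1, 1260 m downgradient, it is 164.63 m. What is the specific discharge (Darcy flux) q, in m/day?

1.99

Hydraulic gradient i = (165.78 − 164.63) / 1260 = 1.15 / 1260 = 0.0009127.
Specific discharge q = K · i = 2180 × 0.0009127 = 1.990 m/day.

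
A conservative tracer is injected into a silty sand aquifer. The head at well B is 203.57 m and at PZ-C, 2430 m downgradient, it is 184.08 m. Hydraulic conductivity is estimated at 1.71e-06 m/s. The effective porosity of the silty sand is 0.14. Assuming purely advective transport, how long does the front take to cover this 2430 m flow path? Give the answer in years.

Convert K: 1.71e-06 m/s × 86400 = 0.1477 m/day.
Hydraulic gradient i = (203.57 − 184.08) / 2430 = 19.49 / 2430 = 0.008021.
Darcy flux q = K · i = 0.1477 × 0.008021 = 0.001185 m/day.
Seepage velocity v = q / n_e = 0.001185 / 0.14 = 0.008464 m/day.
Travel time t = L / v = 2430 / 0.008464 = 2.871e+05 days = 786.0 years.

786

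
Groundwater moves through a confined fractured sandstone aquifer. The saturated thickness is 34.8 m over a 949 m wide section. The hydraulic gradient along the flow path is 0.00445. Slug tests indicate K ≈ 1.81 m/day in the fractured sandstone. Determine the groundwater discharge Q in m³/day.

266

Cross-sectional area A = 949 × 34.8 = 33025 m².
Hydraulic gradient i = 0.00445.
Darcy's law: Q = K · A · i = 1.810 × 33025 × 0.004450 = 266.0 m³/day.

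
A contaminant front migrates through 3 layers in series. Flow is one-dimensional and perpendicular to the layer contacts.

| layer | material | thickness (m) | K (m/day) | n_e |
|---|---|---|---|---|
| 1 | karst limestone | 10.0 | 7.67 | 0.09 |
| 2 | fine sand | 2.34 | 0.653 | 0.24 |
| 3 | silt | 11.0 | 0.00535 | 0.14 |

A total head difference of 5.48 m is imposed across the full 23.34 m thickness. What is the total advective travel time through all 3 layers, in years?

With flow normal to the layers, continuity requires the same specific discharge q through every layer.
Σ(b_i/K_i) = 10.0/7.67 + 2.34/0.653 + 11.0/0.00535 = 2061 d.
q = Δh / Σ(b_i/K_i) = 5.48 / 2061 = 0.002659 m/day.
In each layer the seepage velocity is v_i = q/n_i, so the layer transit time is t_i = b_i·n_i / q:
  layer 1 (karst limestone): t_1 = 10.0 × 0.09 / 0.002659 = 338.5 d
  layer 2 (fine sand): t_2 = 2.34 × 0.24 / 0.002659 = 211.2 d
  layer 3 (silt): t_3 = 11.0 × 0.14 / 0.002659 = 579.2 d
Total t = Σ t_i = 1129 days = 3.091 years.

3.09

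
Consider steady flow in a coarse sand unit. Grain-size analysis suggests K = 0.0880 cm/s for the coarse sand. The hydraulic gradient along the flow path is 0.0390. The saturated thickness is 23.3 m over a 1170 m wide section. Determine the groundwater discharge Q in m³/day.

Convert K: 0.0880 cm/s × 864 = 76.03 m/day.
Cross-sectional area A = 1170 × 23.3 = 27261 m².
Hydraulic gradient i = 0.0390.
Darcy's law: Q = K · A · i = 76.03 × 27261 × 0.03900 = 80836 m³/day.

80800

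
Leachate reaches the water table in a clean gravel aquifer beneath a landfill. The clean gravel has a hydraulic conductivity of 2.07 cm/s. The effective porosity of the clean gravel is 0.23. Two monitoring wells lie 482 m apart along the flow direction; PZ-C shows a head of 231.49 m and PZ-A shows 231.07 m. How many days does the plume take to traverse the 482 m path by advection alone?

Convert K: 2.07 cm/s × 864 = 1788 m/day.
Hydraulic gradient i = (231.49 − 231.07) / 482 = 0.42 / 482 = 0.0008714.
Darcy flux q = K · i = 1788 × 0.0008714 = 1.558 m/day.
Seepage velocity v = q / n_e = 1.558 / 0.23 = 6.776 m/day.
Travel time t = L / v = 482 / 6.776 = 71.14 days.

71.1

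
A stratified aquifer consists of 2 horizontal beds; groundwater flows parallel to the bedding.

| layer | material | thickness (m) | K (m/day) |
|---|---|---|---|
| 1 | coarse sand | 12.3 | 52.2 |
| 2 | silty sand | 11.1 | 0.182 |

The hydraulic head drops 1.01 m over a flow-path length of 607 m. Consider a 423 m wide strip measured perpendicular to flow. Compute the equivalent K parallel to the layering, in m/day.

Flow is parallel to layering, so each bed carries its own Darcy discharge and the transmissivities add.
Σ(K_i·b_i) = 52.2×12.3 + 0.182×11.1 = 644.1 m²/day.
Total thickness b = 23.40 m, so K_eq = Σ(K_i·b_i)/b = 27.52 m/day.

27.5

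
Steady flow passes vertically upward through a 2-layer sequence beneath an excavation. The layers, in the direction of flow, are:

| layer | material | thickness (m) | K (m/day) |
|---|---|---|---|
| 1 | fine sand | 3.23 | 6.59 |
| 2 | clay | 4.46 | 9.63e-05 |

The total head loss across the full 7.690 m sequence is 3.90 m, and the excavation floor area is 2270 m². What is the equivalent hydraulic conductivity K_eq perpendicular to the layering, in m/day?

0.000166

Flow is perpendicular to layering, so the layers act in series and the equivalent K is the thickness-weighted harmonic mean.
Total thickness L = 3.23 + 4.46 = 7.690 m.
Σ(b_i/K_i) = 3.23/6.59 + 4.46/9.63e-05 = 46314 d.
K_eq = L / Σ(b_i/K_i) = 7.690 / 46314 = 0.0001660 m/day.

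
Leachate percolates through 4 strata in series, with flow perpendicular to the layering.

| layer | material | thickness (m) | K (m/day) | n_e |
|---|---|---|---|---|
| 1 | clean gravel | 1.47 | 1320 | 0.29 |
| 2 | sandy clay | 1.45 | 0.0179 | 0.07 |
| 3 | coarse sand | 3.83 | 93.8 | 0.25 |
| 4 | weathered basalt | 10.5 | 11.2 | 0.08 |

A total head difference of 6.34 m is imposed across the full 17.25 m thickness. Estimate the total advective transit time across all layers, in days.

30.1

With flow normal to the layers, continuity requires the same specific discharge q through every layer.
Σ(b_i/K_i) = 1.47/1320 + 1.45/0.0179 + 3.83/93.8 + 10.5/11.2 = 81.99 d.
q = Δh / Σ(b_i/K_i) = 6.34 / 81.99 = 0.07733 m/day.
In each layer the seepage velocity is v_i = q/n_i, so the layer transit time is t_i = b_i·n_i / q:
  layer 1 (clean gravel): t_1 = 1.47 × 0.29 / 0.07733 = 5.513 d
  layer 2 (sandy clay): t_2 = 1.45 × 0.07 / 0.07733 = 1.313 d
  layer 3 (coarse sand): t_3 = 3.83 × 0.25 / 0.07733 = 12.38 d
  layer 4 (weathered basalt): t_4 = 10.5 × 0.08 / 0.07733 = 10.86 d
Total t = Σ t_i = 30.07 days.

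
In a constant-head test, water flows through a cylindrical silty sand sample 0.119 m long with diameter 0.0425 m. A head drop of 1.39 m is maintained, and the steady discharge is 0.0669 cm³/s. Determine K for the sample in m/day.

Cross-sectional area A = π·(d/2)² = π × (0.0425/2)² = 0.001419 m².
Convert discharge: 0.0669 cm³/s = 6.690e-08 m³/s.
Darcy's law rearranged: K = Q·L / (A·Δh) = 6.690e-08 × 0.119 / (0.001419 × 1.39) = 4.037e-06 m/s = 0.3488 m/day.

0.349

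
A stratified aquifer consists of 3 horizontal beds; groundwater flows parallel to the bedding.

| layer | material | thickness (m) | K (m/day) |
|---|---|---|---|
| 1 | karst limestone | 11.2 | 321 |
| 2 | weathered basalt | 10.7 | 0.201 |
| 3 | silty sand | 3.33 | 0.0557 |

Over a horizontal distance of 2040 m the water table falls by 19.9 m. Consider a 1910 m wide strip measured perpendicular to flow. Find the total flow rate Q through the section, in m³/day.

67000

Flow is parallel to layering, so each bed carries its own Darcy discharge and the transmissivities add.
Σ(K_i·b_i) = 321×11.2 + 0.201×10.7 + 0.0557×3.33 = 3598 m²/day.
Hydraulic gradient i = Δh / L = 19.9 / 2040 = 0.009755.
Q = Σ(K_i·b_i) · W · i = 3598 × 1910 × 0.009755 = 67029 m³/day.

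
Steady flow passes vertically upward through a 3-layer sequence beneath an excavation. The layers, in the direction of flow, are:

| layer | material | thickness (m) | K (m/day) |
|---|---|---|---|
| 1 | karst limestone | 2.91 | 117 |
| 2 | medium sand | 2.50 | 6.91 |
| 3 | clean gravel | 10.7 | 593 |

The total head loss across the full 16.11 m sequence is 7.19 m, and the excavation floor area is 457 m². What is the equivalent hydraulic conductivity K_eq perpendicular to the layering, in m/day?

Flow is perpendicular to layering, so the layers act in series and the equivalent K is the thickness-weighted harmonic mean.
Total thickness L = 2.91 + 2.50 + 10.7 = 16.11 m.
Σ(b_i/K_i) = 2.91/117 + 2.50/6.91 + 10.7/593 = 0.4047 d.
K_eq = L / Σ(b_i/K_i) = 16.11 / 0.4047 = 39.81 m/day.

39.8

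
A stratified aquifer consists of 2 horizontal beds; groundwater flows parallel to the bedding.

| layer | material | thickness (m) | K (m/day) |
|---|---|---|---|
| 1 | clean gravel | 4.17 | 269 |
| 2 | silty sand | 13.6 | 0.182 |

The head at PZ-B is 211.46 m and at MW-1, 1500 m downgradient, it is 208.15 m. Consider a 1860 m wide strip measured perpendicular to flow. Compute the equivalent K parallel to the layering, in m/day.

63.3

Flow is parallel to layering, so each bed carries its own Darcy discharge and the transmissivities add.
Σ(K_i·b_i) = 269×4.17 + 0.182×13.6 = 1124 m²/day.
Total thickness b = 17.77 m, so K_eq = Σ(K_i·b_i)/b = 63.26 m/day.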